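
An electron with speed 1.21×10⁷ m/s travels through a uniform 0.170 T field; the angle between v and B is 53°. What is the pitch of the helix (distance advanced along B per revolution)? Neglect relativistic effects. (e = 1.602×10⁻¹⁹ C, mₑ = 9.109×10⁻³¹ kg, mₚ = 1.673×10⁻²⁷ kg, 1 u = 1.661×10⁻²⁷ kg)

v∥ = v cosθ = 1.21×10⁷·cos53° ≈ 7.282×10⁶ m/s.
T = 2πm/(|q|B) = 2π(9.109×10⁻³¹)/((1.602×10⁻¹⁹)(0.170)) ≈ 2.102×10⁻¹⁰ s.
pitch = v∥ T = (7.282×10⁶)(2.102×10⁻¹⁰) ≈ 1.53×10⁻³ m.

p ≈ 1.53×10⁻³ m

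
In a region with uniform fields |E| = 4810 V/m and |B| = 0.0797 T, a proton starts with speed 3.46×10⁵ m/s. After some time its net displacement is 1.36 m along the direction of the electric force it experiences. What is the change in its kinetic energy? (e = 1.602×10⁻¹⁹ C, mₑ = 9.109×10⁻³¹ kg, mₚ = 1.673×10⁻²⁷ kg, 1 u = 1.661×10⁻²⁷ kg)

ΔKE ≈ 1.05×10⁻¹⁵ J

The magnetic force is always ⟂ v and does no work; only the electric force changes KE.
ΔKE = F_E · d = |q|E d = (1.602×10⁻¹⁹)(4810)(1.36) ≈ 1.05×10⁻¹⁵ J.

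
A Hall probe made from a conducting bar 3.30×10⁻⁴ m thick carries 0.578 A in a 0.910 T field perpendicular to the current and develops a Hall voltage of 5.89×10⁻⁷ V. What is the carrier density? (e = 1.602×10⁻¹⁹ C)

From V_H = IB/(n e t), n = IB/(V_H e t).
n = (0.578)(0.910)/((5.89×10⁻⁷)(1.602×10⁻¹⁹)(3.30×10⁻⁴)) ≈ 1.69×10²⁸ m⁻³.

n ≈ 1.69×10²⁸ m⁻³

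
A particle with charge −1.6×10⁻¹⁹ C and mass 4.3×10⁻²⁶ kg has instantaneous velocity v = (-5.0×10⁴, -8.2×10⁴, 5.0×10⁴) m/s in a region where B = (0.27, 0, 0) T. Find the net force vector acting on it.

v×B = (0, 1.35×10⁴, 2.21×10⁴) N/C.
F = q v×B = (−1.6×10⁻¹⁹ C)·(0, 1.35×10⁴, 2.21×10⁴) = (0, -2.16×10⁻¹⁵, -3.54×10⁻¹⁵) N.

F ≈ (0, -2.16×10⁻¹⁵, -3.54×10⁻¹⁵) N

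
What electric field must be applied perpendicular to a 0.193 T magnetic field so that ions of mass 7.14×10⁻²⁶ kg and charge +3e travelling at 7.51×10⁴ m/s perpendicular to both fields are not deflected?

E = 1.45×10⁴ V/m

For straight-line motion qE = qvB, so E = vB.
E = 7.51×10⁴ × 0.193 = 1.45×10⁴ V/m.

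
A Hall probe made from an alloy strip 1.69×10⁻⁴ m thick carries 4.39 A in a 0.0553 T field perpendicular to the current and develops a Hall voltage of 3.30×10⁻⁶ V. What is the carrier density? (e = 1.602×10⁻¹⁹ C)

From V_H = IB/(n e t), n = IB/(V_H e t).
n = (4.39)(0.0553)/((3.30×10⁻⁶)(1.602×10⁻¹⁹)(1.69×10⁻⁴)) ≈ 2.72×10²⁷ m⁻³.

n ≈ 2.72×10²⁷ m⁻³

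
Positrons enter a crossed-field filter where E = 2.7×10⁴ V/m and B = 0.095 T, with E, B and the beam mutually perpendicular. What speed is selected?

Straight-line motion ⇒ electric and magnetic forces cancel, so E = vB.
v = E/B = 2.7×10⁴/0.095 = 2.8×10⁵ m/s.
The result is independent of the particle's charge and mass.

v = 2.8×10⁵ m/s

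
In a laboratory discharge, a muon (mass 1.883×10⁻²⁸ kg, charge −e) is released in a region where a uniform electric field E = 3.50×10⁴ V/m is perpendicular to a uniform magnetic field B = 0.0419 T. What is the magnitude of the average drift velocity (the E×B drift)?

The steady drift has the magnetic force balancing the electric force, so v_d = E/B.
v_d = 3.50×10⁴/0.0419 = 8.35×10⁵ m/s.

v_d ≈ 8.35×10⁵ m/s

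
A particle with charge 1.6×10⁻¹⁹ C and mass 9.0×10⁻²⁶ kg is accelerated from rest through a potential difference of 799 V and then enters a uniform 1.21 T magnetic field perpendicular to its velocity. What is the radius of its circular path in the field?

r ≈ 0.0248 m

Acceleration: |q|V = ½mv² ⇒ v = √(2|q|V/m) = √(2·1.6×10⁻¹⁹·799/9.0×10⁻²⁶) ≈ 5.330×10⁴ m/s.
In the field: r = mv/(|q|B) = (9.0×10⁻²⁶)(5.330×10⁴)/((1.6×10⁻¹⁹)(1.21)) ≈ 0.0248 m.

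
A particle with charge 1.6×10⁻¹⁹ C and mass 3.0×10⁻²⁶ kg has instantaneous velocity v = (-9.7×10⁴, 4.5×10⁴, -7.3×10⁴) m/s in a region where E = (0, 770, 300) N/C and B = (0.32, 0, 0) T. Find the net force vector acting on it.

v×B = (0, -2.34×10⁴, -1.44×10⁴) N/C.
E + v×B = (0, -2.26×10⁴, -1.41×10⁴) N/C.
F = q(E + v×B) = (1.6×10⁻¹⁹ C)·(0, -2.26×10⁴, -1.41×10⁴) = (0, -3.61×10⁻¹⁵, -2.26×10⁻¹⁵) N.

F ≈ (0, -3.61×10⁻¹⁵, -2.26×10⁻¹⁵) N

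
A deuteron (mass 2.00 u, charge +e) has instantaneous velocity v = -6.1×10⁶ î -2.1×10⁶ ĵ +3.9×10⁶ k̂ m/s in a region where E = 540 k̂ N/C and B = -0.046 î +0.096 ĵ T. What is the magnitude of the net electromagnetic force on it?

|F| ≈ 1.28×10⁻¹³ N

v×B = (-3.74×10⁵, -1.79×10⁵, -6.82×10⁵) N/C.
E + v×B = (-3.74×10⁵, -1.79×10⁵, -6.82×10⁵) N/C.
F = q(E + v×B) = (1.602×10⁻¹⁹ C)·(-3.74×10⁵, -1.79×10⁵, -6.82×10⁵) = (-6.00×10⁻¹⁴, -2.87×10⁻¹⁴, -1.09×10⁻¹³) N.
|F| = 1.28×10⁻¹³ N.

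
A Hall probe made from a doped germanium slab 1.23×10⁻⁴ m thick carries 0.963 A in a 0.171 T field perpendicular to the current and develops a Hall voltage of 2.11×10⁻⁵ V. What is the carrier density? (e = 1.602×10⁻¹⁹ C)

From V_H = IB/(n e t), n = IB/(V_H e t).
n = (0.963)(0.171)/((2.11×10⁻⁵)(1.602×10⁻¹⁹)(1.23×10⁻⁴)) ≈ 3.96×10²⁶ m⁻³.

n ≈ 3.96×10²⁶ m⁻³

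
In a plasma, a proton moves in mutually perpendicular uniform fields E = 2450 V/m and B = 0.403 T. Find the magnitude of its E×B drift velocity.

In crossed fields the guiding centre drifts at v_d = |E×B|/B² = E/B, independent of charge and mass.
v_d = 2450/0.403 = 6080 m/s.

v_d ≈ 6080 m/s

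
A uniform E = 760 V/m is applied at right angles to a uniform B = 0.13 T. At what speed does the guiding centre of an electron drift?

In crossed fields the guiding centre drifts at v_d = |E×B|/B² = E/B, independent of charge and mass.
v_d = 760/0.13 = 5800 m/s.

v_d ≈ 5800 m/s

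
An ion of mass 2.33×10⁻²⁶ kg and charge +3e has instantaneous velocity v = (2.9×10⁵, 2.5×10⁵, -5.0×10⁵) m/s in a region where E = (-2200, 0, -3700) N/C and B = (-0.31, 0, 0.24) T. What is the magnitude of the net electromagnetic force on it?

v×B = (6.00×10⁴, 8.54×10⁴, 7.75×10⁴) N/C.
E + v×B = (5.78×10⁴, 8.54×10⁴, 7.38×10⁴) N/C.
F = q(E + v×B) = (4.806×10⁻¹⁹ C)·(5.78×10⁴, 8.54×10⁴, 7.38×10⁴) = (2.78×10⁻¹⁴, 4.10×10⁻¹⁴, 3.55×10⁻¹⁴) N.
|F| = 6.09×10⁻¹⁴ N.

|F| ≈ 6.09×10⁻¹⁴ N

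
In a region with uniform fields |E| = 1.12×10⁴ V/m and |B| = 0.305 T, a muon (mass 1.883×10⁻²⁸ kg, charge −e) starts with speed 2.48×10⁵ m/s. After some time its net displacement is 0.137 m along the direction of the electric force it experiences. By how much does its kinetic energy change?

ΔKE ≈ 2.46×10⁻¹⁶ J

The magnetic force is always ⟂ v and does no work; only the electric force changes KE.
ΔKE = F_E · d = |q|E d = (1.602×10⁻¹⁹)(1.12×10⁴)(0.137) ≈ 2.46×10⁻¹⁶ J.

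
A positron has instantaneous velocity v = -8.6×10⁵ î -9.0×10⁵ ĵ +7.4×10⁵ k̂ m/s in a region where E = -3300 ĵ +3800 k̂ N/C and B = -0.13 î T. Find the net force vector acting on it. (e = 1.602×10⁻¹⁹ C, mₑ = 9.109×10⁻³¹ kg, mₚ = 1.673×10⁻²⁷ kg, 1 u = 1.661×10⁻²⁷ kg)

v×B = (0, -9.62×10⁴, -1.17×10⁵) N/C.
E + v×B = (0, -9.95×10⁴, -1.13×10⁵) N/C.
F = q(E + v×B) = (1.602×10⁻¹⁹ C)·(0, -9.95×10⁴, -1.13×10⁵) = (0, -1.59×10⁻¹⁴, -1.81×10⁻¹⁴) N.

F ≈ (0, -1.59×10⁻¹⁴, -1.81×10⁻¹⁴) N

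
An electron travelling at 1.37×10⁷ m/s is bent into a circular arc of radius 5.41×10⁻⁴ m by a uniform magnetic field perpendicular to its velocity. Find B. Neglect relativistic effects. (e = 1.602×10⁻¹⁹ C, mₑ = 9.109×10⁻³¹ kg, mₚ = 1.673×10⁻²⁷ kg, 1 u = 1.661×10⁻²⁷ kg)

From |q|vB = mv²/r, B = mv/(|q|r).
B = (9.109×10⁻³¹)(1.37×10⁷)/((1.602×10⁻¹⁹)(5.41×10⁻⁴)) ≈ 0.144 T.

B ≈ 0.144 T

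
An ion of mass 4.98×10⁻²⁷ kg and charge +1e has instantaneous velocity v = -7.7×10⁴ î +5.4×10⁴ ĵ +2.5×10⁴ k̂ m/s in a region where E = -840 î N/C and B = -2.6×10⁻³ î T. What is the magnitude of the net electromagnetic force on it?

|F| ≈ 1.37×10⁻¹⁶ N

v×B = (0, -65.0, 140) N/C.
E + v×B = (-840, -65.0, 140) N/C.
F = q(E + v×B) = (1.602×10⁻¹⁹ C)·(-840, -65.0, 140) = (-1.35×10⁻¹⁶, -1.04×10⁻¹⁷, 2.25×10⁻¹⁷) N.
|F| = 1.37×10⁻¹⁶ N.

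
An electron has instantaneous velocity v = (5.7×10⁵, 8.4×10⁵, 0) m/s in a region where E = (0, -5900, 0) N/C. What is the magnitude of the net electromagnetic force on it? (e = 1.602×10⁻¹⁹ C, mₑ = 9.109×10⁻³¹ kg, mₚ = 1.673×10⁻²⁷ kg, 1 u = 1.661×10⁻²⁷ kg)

|F| ≈ 9.45×10⁻¹⁶ N

Only an electric field acts, so F = qE = (−1.602×10⁻¹⁹ C)·(0, -5900, 0) = (0, 9.45×10⁻¹⁶, 0) N.
|F| = 9.45×10⁻¹⁶ N.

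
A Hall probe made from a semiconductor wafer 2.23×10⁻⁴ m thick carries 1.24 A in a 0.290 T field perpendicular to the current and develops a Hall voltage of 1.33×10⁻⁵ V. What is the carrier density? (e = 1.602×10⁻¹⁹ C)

From V_H = IB/(n e t), n = IB/(V_H e t).
n = (1.24)(0.290)/((1.33×10⁻⁵)(1.602×10⁻¹⁹)(2.23×10⁻⁴)) ≈ 7.57×10²⁶ m⁻³.

n ≈ 7.57×10²⁶ m⁻³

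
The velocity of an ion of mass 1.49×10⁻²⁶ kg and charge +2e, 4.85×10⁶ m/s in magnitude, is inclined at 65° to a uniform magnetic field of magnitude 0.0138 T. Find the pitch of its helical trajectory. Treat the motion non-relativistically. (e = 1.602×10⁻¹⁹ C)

v∥ = v cosθ = 4.85×10⁶·cos65° ≈ 2.050×10⁶ m/s.
T = 2πm/(|q|B) = 2π(1.49×10⁻²⁶)/((3.204×10⁻¹⁹)(0.0138)) ≈ 2.117×10⁻⁵ s.
pitch = v∥ T = (2.050×10⁶)(2.117×10⁻⁵) ≈ 43.4 m.

p ≈ 43.4 m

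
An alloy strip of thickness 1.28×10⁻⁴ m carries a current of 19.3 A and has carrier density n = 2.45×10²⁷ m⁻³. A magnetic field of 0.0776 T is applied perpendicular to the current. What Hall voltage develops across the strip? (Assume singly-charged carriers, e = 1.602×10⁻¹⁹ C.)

V_H = IB/(n e t).
V_H = (19.3)(0.0776)/((2.45×10²⁷)(1.602×10⁻¹⁹)(1.28×10⁻⁴)) ≈ 2.98×10⁻⁵ V.

V_H ≈ 2.98×10⁻⁵ V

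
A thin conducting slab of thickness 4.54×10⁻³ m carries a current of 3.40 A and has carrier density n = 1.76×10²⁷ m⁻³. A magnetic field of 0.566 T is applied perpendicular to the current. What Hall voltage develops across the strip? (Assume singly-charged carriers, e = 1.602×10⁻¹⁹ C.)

V_H ≈ 1.50×10⁻⁶ V

V_H = IB/(n e t).
V_H = (3.40)(0.566)/((1.76×10²⁷)(1.602×10⁻¹⁹)(4.54×10⁻³)) ≈ 1.50×10⁻⁶ V.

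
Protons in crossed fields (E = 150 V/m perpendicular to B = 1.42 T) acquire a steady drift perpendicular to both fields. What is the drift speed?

v_d ≈ 106 m/s

The steady drift has the magnetic force balancing the electric force, so v_d = E/B.
v_d = 150/1.42 = 106 m/s.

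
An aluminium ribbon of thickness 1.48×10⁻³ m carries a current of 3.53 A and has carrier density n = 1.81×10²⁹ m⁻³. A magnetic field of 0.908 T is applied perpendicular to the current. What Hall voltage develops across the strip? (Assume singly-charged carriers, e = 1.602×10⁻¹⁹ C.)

V_H ≈ 7.47×10⁻⁸ V

V_H = IB/(n e t).
V_H = (3.53)(0.908)/((1.81×10²⁹)(1.602×10⁻¹⁹)(1.48×10⁻³)) ≈ 7.47×10⁻⁸ V.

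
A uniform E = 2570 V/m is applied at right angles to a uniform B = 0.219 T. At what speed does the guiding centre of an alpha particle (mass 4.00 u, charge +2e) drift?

In crossed fields the guiding centre drifts at v_d = |E×B|/B² = E/B, independent of charge and mass.
v_d = 2570/0.219 = 1.17×10⁴ m/s.

v_d ≈ 1.17×10⁴ m/s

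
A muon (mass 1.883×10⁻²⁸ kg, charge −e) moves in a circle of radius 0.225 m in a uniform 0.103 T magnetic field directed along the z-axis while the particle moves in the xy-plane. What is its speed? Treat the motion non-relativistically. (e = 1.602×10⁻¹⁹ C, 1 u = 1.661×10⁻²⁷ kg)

v ≈ 1.97×10⁷ m/s

From |q|vB = mv²/r, v = |q|Br/m.
v = (1.602×10⁻¹⁹)(0.103)(0.225)/1.883×10⁻²⁸ ≈ 1.97×10⁷ m/s.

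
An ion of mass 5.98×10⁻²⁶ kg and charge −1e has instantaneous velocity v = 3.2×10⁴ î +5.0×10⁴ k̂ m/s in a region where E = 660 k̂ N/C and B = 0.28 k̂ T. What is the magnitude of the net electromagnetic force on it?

|F| ≈ 1.44×10⁻¹⁵ N

v×B = (0, -8960, 0) N/C.
E + v×B = (0, -8960, 660) N/C.
F = q(E + v×B) = (−1.602×10⁻¹⁹ C)·(0, -8960, 660) = (0, 1.44×10⁻¹⁵, -1.06×10⁻¹⁶) N.
|F| = 1.44×10⁻¹⁵ N.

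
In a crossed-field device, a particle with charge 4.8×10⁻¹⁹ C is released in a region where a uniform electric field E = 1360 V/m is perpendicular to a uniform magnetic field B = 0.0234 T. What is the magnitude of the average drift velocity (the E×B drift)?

v_d ≈ 5.81×10⁴ m/s

In crossed fields the guiding centre drifts at v_d = |E×B|/B² = E/B, independent of charge and mass.
v_d = 1360/0.0234 = 5.81×10⁴ m/s.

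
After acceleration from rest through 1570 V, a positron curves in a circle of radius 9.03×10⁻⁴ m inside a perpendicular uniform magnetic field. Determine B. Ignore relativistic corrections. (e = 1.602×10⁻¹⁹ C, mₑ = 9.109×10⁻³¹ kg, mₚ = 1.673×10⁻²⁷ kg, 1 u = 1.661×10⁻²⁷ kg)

v = √(2|q|V/m) = √(2·1.602×10⁻¹⁹·1570/9.109×10⁻³¹) ≈ 2.350×10⁷ m/s.
B = mv/(|q|r) = (9.109×10⁻³¹)(2.350×10⁷)/((1.602×10⁻¹⁹)(9.03×10⁻⁴)) ≈ 0.148 T.

B ≈ 0.148 T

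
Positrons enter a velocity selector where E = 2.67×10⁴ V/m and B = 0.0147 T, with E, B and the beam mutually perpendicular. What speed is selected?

Straight-line motion ⇒ electric and magnetic forces cancel, so E = vB.
v = E/B = 2.67×10⁴/0.0147 = 1.82×10⁶ m/s.

v = 1.82×10⁶ m/s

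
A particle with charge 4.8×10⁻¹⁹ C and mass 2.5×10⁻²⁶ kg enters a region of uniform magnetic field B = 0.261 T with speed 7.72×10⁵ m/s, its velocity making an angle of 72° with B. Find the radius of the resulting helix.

r ≈ 0.147 m

v⊥ = v sinθ = 7.72×10⁵·sin72° ≈ 7.342×10⁵ m/s.
r = m v⊥/(|q|B) = (2.5×10⁻²⁶)(7.342×10⁵)/((4.8×10⁻¹⁹)(0.261)) ≈ 0.147 m.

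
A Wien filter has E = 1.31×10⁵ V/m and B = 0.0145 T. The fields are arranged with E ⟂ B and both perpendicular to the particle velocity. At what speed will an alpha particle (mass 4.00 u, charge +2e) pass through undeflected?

v = 9.03×10⁶ m/s

Zero net Lorentz force requires |qE| = |q v×B|, i.e. E = vB.
v = E/B = 1.31×10⁵/0.0145 = 9.03×10⁶ m/s.
The result is independent of the particle's charge and mass.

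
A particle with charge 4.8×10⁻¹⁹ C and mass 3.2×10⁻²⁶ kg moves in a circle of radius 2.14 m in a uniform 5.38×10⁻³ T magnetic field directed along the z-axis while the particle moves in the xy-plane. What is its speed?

v ≈ 1.73×10⁵ m/s

From |q|vB = mv²/r, v = |q|Br/m.
v = (4.8×10⁻¹⁹)(5.38×10⁻³)(2.14)/3.2×10⁻²⁶ ≈ 1.73×10⁵ m/s.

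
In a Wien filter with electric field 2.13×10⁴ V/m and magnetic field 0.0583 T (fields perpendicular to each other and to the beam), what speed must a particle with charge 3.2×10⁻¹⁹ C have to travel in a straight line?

v = 3.65×10⁵ m/s

Zero net Lorentz force requires |qE| = |q v×B|, i.e. E = vB.
v = E/B = 2.13×10⁴/0.0583 = 3.65×10⁵ m/s.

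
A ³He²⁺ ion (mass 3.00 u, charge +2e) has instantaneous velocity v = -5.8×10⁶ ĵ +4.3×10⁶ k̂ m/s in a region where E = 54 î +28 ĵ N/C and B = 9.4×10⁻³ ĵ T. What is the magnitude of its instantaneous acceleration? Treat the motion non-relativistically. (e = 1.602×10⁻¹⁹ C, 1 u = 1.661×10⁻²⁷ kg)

v×B = (-4.04×10⁴, 0, 0) N/C.
E + v×B = (-4.04×10⁴, 28.0, 0) N/C.
F = q(E + v×B) = (3.204×10⁻¹⁹ C)·(-4.04×10⁴, 28.0, 0) = (-1.29×10⁻¹⁴, 8.97×10⁻¹⁸, 0) N.
|a| = |F|/m = 1.293×10⁻¹⁴/4.983×10⁻²⁷ ≈ 2.60×10¹² m/s².

|a| ≈ 2.60×10¹² m/s²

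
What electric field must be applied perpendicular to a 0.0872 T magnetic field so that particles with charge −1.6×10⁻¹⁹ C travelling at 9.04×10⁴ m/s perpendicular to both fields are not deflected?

E = 7880 V/m

For straight-line motion qE = qvB, so E = vB.
E = 9.04×10⁴ × 0.0872 = 7880 V/m.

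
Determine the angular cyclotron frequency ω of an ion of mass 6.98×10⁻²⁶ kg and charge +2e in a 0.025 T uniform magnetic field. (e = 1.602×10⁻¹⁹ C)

ω = |q|B/m.
ω = (3.204×10⁻¹⁹)(0.025)/6.98×10⁻²⁶ ≈ 1.1×10⁵ rad/s.

ω ≈ 1.1×10⁵ rad/s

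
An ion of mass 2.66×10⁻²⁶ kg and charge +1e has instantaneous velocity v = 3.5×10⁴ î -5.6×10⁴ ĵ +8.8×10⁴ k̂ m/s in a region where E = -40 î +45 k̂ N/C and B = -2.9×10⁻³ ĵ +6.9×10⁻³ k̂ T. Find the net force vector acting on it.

v×B = (-131, -242, -102) N/C.
E + v×B = (-171, -242, -56.5) N/C.
F = q(E + v×B) = (1.602×10⁻¹⁹ C)·(-171, -242, -56.5) = (-2.74×10⁻¹⁷, -3.87×10⁻¹⁷, -9.05×10⁻¹⁸) N.

F ≈ (-2.74×10⁻¹⁷, -3.87×10⁻¹⁷, -9.05×10⁻¹⁸) N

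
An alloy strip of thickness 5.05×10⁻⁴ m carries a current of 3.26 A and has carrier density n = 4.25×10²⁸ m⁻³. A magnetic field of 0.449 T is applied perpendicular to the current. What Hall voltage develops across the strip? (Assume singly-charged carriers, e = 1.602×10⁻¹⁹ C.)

V_H ≈ 4.26×10⁻⁷ V

V_H = IB/(n e t).
V_H = (3.26)(0.449)/((4.25×10²⁸)(1.602×10⁻¹⁹)(5.05×10⁻⁴)) ≈ 4.26×10⁻⁷ V.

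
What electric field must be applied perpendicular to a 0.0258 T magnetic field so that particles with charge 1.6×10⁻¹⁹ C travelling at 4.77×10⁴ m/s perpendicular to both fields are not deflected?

E = 1230 V/m

For straight-line motion qE = qvB, so E = vB.
E = 4.77×10⁴ × 0.0258 = 1230 V/m.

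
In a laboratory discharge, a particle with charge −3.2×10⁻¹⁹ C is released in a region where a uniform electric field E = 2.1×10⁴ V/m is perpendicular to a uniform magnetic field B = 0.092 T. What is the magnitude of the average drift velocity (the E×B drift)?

v_d ≈ 2.3×10⁵ m/s

The E×B drift speed is v_d = E/B.
v_d = 2.1×10⁴/0.092 = 2.3×10⁵ m/s.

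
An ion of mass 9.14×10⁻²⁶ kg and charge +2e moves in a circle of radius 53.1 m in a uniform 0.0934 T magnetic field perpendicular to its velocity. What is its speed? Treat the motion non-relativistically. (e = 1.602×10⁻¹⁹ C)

v ≈ 1.74×10⁷ m/s

From |q|vB = mv²/r, v = |q|Br/m.
v = (3.204×10⁻¹⁹)(0.0934)(53.1)/9.14×10⁻²⁶ ≈ 1.74×10⁷ m/s.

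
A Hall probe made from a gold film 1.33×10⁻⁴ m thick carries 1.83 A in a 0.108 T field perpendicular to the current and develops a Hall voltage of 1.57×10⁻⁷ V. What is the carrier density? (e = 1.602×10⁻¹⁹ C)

n ≈ 5.91×10²⁸ m⁻³

From V_H = IB/(n e t), n = IB/(V_H e t).
n = (1.83)(0.108)/((1.57×10⁻⁷)(1.602×10⁻¹⁹)(1.33×10⁻⁴)) ≈ 5.91×10²⁸ m⁻³.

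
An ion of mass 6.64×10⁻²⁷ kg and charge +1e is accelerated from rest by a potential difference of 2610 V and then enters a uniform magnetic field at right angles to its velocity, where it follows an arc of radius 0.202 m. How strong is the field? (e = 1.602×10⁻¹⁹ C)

B ≈ 0.0728 T

v = √(2|q|V/m) = √(2·1.602×10⁻¹⁹·2610/6.64×10⁻²⁷) ≈ 3.549×10⁵ m/s.
B = mv/(|q|r) = (6.64×10⁻²⁷)(3.549×10⁵)/((1.602×10⁻¹⁹)(0.202)) ≈ 0.0728 T.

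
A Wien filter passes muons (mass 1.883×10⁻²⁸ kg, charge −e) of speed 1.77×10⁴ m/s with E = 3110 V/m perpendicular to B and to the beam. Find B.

B = 0.176 T

Balance of forces in the selector: qE = qvB ⇒ B = E/v.
B = 3110/1.77×10⁴ = 0.176 T.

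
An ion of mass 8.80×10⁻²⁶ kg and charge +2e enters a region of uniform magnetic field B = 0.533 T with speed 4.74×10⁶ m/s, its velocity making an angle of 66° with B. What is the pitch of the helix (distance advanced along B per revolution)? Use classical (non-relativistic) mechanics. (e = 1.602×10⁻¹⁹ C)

v∥ = v cosθ = 4.74×10⁶·cos66° ≈ 1.928×10⁶ m/s.
T = 2πm/(|q|B) = 2π(8.80×10⁻²⁶)/((3.204×10⁻¹⁹)(0.533)) ≈ 3.238×10⁻⁶ s.
pitch = v∥ T = (1.928×10⁶)(3.238×10⁻⁶) ≈ 6.24 m.

p ≈ 6.24 m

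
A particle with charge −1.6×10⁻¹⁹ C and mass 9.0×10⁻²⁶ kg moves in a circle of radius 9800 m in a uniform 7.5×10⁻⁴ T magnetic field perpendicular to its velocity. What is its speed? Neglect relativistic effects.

From |q|vB = mv²/r, v = |q|Br/m.
v = (1.6×10⁻¹⁹)(7.5×10⁻⁴)(9800)/9.0×10⁻²⁶ ≈ 1.3×10⁷ m/s.

v ≈ 1.3×10⁷ m/s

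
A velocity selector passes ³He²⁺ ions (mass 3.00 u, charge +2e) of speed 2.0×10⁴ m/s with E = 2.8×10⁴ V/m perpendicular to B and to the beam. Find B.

Balance of forces in the selector: qE = qvB ⇒ B = E/v.
B = 2.8×10⁴/2.0×10⁴ = 1.4 T.

B = 1.4 T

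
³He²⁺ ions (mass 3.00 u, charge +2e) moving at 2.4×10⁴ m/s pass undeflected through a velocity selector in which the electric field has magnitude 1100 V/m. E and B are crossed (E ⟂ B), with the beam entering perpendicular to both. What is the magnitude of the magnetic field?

Balance of forces in the selector: qE = qvB ⇒ B = E/v.
B = 1100/2.4×10⁴ = 0.046 T.

B = 0.046 T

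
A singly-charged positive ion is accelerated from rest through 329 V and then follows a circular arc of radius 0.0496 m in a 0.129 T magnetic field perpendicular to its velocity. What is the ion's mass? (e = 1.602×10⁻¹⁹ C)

m ≈ 9.97×10⁻²⁷ kg

Combine |q|V = ½mv² and r = mv/(|q|B): eliminate v to get m = qB²r²/(2V).
m = (1.602×10⁻¹⁹)(0.129)²(0.0496)²/(2·329) ≈ 9.97×10⁻²⁷ kg.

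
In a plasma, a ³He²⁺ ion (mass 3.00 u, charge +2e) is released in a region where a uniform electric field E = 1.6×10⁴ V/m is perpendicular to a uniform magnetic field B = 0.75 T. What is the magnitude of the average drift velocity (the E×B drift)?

The E×B drift speed is v_d = E/B.
v_d = 1.6×10⁴/0.75 = 2.1×10⁴ m/s.

v_d ≈ 2.1×10⁴ m/s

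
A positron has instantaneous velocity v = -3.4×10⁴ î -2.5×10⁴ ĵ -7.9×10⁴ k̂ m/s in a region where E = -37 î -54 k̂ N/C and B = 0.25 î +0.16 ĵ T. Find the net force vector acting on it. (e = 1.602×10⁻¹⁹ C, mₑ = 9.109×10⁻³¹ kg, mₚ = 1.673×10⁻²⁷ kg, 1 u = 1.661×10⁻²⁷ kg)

v×B = (1.26×10⁴, -1.98×10⁴, 810) N/C.
E + v×B = (1.26×10⁴, -1.98×10⁴, 756) N/C.
F = q(E + v×B) = (1.602×10⁻¹⁹ C)·(1.26×10⁴, -1.98×10⁴, 756) = (2.02×10⁻¹⁵, -3.16×10⁻¹⁵, 1.21×10⁻¹⁶) N.

F ≈ (2.02×10⁻¹⁵, -3.16×10⁻¹⁵, 1.21×10⁻¹⁶) N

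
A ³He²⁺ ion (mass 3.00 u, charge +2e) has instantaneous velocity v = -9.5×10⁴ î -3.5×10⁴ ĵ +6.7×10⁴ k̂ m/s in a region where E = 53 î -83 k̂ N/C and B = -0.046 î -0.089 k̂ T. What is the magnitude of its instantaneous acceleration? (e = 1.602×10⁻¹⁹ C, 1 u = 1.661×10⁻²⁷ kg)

|a| ≈ 7.77×10¹¹ m/s²

v×B = (3120, -1.15×10⁴, -1610) N/C.
E + v×B = (3170, -1.15×10⁴, -1690) N/C.
F = q(E + v×B) = (3.204×10⁻¹⁹ C)·(3170, -1.15×10⁴, -1690) = (1.02×10⁻¹⁵, -3.70×10⁻¹⁵, -5.42×10⁻¹⁶) N.
|a| = |F|/m = 3.871×10⁻¹⁵/4.983×10⁻²⁷ ≈ 7.77×10¹¹ m/s².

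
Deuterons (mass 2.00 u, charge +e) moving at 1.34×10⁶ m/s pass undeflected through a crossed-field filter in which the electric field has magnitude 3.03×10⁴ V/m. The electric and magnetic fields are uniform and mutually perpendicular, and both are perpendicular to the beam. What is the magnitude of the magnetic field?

B = 0.0226 T

Balance of forces in the selector: qE = qvB ⇒ B = E/v.
B = 3.03×10⁴/1.34×10⁶ = 0.0226 T.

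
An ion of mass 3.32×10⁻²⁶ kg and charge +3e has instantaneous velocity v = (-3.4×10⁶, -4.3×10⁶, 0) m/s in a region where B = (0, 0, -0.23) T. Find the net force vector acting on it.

v×B = (9.89×10⁵, -7.82×10⁵, 0) N/C.
F = q v×B = (4.806×10⁻¹⁹ C)·(9.89×10⁵, -7.82×10⁵, 0) = (4.75×10⁻¹³, -3.76×10⁻¹³, 0) N.

F ≈ (4.75×10⁻¹³, -3.76×10⁻¹³, 0) N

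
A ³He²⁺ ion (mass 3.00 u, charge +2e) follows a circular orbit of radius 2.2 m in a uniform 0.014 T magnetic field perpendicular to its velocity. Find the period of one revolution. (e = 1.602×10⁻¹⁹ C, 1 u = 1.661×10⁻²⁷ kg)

T ≈ 7.0×10⁻⁶ s

The cyclotron period depends only on m, q, B: T = 2πm/(|q|B).
T = 2π(4.983×10⁻²⁷)/((3.204×10⁻¹⁹)(0.014)) ≈ 7.0×10⁻⁶ s.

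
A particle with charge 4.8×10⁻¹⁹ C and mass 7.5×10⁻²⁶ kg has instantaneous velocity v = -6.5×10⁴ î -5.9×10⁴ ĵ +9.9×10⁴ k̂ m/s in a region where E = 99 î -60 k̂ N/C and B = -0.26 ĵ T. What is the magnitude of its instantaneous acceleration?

v×B = (2.57×10⁴, 0, 1.69×10⁴) N/C.
E + v×B = (2.58×10⁴, 0, 1.68×10⁴) N/C.
F = q(E + v×B) = (4.8×10⁻¹⁹ C)·(2.58×10⁴, 0, 1.68×10⁴) = (1.24×10⁻¹⁴, 0, 8.08×10⁻¹⁵) N.
|a| = |F|/m = 1.480×10⁻¹⁴/7.5×10⁻²⁶ ≈ 1.97×10¹¹ m/s².

|a| ≈ 1.97×10¹¹ m/s²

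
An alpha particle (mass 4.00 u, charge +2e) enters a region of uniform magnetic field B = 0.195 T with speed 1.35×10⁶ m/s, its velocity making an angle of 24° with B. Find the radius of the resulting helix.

r ≈ 0.0584 m

v⊥ = v sinθ = 1.35×10⁶·sin24° ≈ 5.491×10⁵ m/s.
r = m v⊥/(|q|B) = (6.644×10⁻²⁷)(5.491×10⁵)/((3.204×10⁻¹⁹)(0.195)) ≈ 0.0584 m.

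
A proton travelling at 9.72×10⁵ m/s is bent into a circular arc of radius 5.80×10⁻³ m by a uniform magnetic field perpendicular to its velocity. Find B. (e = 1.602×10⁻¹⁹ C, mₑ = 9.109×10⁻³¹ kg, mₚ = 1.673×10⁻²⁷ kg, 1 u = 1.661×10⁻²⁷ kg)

From |q|vB = mv²/r, B = mv/(|q|r).
B = (1.673×10⁻²⁷)(9.72×10⁵)/((1.602×10⁻¹⁹)(5.80×10⁻³)) ≈ 1.75 T.

B ≈ 1.75 T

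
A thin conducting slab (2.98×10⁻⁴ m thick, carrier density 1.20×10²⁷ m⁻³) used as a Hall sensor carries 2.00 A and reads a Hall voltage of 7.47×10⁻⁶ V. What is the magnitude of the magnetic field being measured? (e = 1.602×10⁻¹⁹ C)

From V_H = IB/(n e t), B = V_H n e t / I.
B = (7.47×10⁻⁶)(1.20×10²⁷)(1.602×10⁻¹⁹)(2.98×10⁻⁴)/2.00 ≈ 0.214 T.

B ≈ 0.214 T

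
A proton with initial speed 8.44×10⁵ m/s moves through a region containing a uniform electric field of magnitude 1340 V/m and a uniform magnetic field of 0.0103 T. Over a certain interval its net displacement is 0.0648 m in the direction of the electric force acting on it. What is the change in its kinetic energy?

ΔKE ≈ 1.39×10⁻¹⁷ J

The magnetic force is always ⟂ v and does no work; only the electric force changes KE.
ΔKE = F_E · d = |q|E d = (1.602×10⁻¹⁹)(1340)(0.0648) ≈ 1.39×10⁻¹⁷ J.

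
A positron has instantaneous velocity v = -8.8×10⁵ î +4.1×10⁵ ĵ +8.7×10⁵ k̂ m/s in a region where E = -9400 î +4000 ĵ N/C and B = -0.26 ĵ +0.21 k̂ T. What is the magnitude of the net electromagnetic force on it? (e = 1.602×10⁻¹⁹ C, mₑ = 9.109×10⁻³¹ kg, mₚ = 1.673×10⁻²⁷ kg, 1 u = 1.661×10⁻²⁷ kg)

v×B = (3.12×10⁵, 1.85×10⁵, 2.29×10⁵) N/C.
E + v×B = (3.03×10⁵, 1.89×10⁵, 2.29×10⁵) N/C.
F = q(E + v×B) = (1.602×10⁻¹⁹ C)·(3.03×10⁵, 1.89×10⁵, 2.29×10⁵) = (4.85×10⁻¹⁴, 3.02×10⁻¹⁴, 3.67×10⁻¹⁴) N.
|F| = 6.79×10⁻¹⁴ N.

|F| ≈ 6.79×10⁻¹⁴ N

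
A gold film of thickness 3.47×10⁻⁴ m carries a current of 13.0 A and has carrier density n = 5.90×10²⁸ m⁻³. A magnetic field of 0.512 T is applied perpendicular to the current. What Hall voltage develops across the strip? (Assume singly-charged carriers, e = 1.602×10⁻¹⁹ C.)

V_H ≈ 2.03×10⁻⁶ V

V_H = IB/(n e t).
V_H = (13.0)(0.512)/((5.90×10²⁸)(1.602×10⁻¹⁹)(3.47×10⁻⁴)) ≈ 2.03×10⁻⁶ V.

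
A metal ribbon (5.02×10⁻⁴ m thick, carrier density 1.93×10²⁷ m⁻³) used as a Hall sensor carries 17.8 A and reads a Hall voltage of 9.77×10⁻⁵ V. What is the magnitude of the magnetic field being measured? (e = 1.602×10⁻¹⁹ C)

B ≈ 0.852 T

From V_H = IB/(n e t), B = V_H n e t / I.
B = (9.77×10⁻⁵)(1.93×10²⁷)(1.602×10⁻¹⁹)(5.02×10⁻⁴)/17.8 ≈ 0.852 T.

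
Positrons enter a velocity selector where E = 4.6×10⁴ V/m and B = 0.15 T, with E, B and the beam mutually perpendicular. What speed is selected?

v = 3.1×10⁵ m/s

For undeflected motion the electric and magnetic forces balance: qE = qvB.
v = E/B = 4.6×10⁴/0.15 = 3.1×10⁵ m/s.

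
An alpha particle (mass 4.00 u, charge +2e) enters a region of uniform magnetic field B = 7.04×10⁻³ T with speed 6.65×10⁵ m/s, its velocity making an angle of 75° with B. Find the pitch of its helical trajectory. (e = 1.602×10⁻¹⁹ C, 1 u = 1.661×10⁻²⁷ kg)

p ≈ 3.19 m

v∥ = v cosθ = 6.65×10⁵·cos75° ≈ 1.721×10⁵ m/s.
T = 2πm/(|q|B) = 2π(6.644×10⁻²⁷)/((3.204×10⁻¹⁹)(7.04×10⁻³)) ≈ 1.851×10⁻⁵ s.
pitch = v∥ T = (1.721×10⁵)(1.851×10⁻⁵) ≈ 3.19 m.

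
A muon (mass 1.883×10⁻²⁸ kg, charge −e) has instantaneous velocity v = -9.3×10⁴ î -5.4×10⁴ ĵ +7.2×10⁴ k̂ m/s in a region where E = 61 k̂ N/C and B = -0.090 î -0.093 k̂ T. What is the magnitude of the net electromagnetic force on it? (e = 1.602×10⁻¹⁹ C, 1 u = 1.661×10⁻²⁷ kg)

|F| ≈ 2.67×10⁻¹⁵ N

v×B = (5020, -1.51×10⁴, -4860) N/C.
E + v×B = (5020, -1.51×10⁴, -4800) N/C.
F = q(E + v×B) = (−1.602×10⁻¹⁹ C)·(5020, -1.51×10⁴, -4800) = (-8.05×10⁻¹⁶, 2.42×10⁻¹⁵, 7.69×10⁻¹⁶) N.
|F| = 2.67×10⁻¹⁵ N.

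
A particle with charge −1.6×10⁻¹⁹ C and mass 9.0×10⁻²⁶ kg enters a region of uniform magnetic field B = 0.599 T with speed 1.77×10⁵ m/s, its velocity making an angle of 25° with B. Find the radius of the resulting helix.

r ≈ 0.0702 m

v⊥ = v sinθ = 1.77×10⁵·sin25° ≈ 7.480×10⁴ m/s.
r = m v⊥/(|q|B) = (9.0×10⁻²⁶)(7.480×10⁴)/((1.6×10⁻¹⁹)(0.599)) ≈ 0.0702 m.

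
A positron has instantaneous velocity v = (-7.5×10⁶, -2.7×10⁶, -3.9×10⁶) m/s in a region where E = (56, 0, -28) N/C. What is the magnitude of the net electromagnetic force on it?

Only an electric field acts, so F = qE = (1.602×10⁻¹⁹ C)·(56.0, 0, -28.0) = (8.97×10⁻¹⁸, 0, -4.49×10⁻¹⁸) N.
|F| = 1.00×10⁻¹⁷ N.

|F| ≈ 1.00×10⁻¹⁷ N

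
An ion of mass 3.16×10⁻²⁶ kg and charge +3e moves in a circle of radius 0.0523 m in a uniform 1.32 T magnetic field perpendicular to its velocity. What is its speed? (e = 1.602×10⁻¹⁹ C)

v ≈ 1.05×10⁶ m/s

From |q|vB = mv²/r, v = |q|Br/m.
v = (4.806×10⁻¹⁹)(1.32)(0.0523)/3.16×10⁻²⁶ ≈ 1.05×10⁶ m/s.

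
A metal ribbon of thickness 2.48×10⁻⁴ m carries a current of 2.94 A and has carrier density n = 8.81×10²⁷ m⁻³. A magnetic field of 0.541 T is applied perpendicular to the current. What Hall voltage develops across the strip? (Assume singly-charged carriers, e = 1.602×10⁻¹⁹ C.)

V_H = IB/(n e t).
V_H = (2.94)(0.541)/((8.81×10²⁷)(1.602×10⁻¹⁹)(2.48×10⁻⁴)) ≈ 4.54×10⁻⁶ V.

V_H ≈ 4.54×10⁻⁶ V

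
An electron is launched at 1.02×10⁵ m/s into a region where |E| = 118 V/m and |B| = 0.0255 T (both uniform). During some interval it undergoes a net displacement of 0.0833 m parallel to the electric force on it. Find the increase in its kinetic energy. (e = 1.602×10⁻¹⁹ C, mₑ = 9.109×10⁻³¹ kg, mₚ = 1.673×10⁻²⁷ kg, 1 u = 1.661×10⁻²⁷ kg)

The magnetic force is always ⟂ v and does no work; only the electric force changes KE.
ΔKE = F_E · d = |q|E d = (1.602×10⁻¹⁹)(118)(0.0833) ≈ 1.57×10⁻¹⁸ J.

ΔKE ≈ 1.57×10⁻¹⁸ J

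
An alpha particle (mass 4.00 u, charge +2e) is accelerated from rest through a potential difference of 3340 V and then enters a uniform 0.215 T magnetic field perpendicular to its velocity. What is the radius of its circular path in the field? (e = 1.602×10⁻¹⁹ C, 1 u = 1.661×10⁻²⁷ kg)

r ≈ 0.0547 m

Acceleration: |q|V = ½mv² ⇒ v = √(2|q|V/m) = √(2·3.204×10⁻¹⁹·3340/6.644×10⁻²⁷) ≈ 5.676×10⁵ m/s.
In the field: r = mv/(|q|B) = (6.644×10⁻²⁷)(5.676×10⁵)/((3.204×10⁻¹⁹)(0.215)) ≈ 0.0547 m.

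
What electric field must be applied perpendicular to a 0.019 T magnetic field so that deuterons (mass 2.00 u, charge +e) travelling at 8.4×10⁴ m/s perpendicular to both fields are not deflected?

For straight-line motion qE = qvB, so E = vB.
E = 8.4×10⁴ × 0.019 = 1600 V/m.

E = 1600 V/m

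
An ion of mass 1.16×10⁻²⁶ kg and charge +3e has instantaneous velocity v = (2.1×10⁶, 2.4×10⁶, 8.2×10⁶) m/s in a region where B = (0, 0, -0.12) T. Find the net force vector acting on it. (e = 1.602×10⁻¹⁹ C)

F ≈ (-1.38×10⁻¹³, 1.21×10⁻¹³, 0) N

v×B = (-2.88×10⁵, 2.52×10⁵, 0) N/C.
F = q v×B = (4.806×10⁻¹⁹ C)·(-2.88×10⁵, 2.52×10⁵, 0) = (-1.38×10⁻¹³, 1.21×10⁻¹³, 0) N.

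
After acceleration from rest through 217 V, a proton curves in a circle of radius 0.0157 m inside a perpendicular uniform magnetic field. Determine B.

B ≈ 0.136 T

v = √(2|q|V/m) = √(2·1.602×10⁻¹⁹·217/1.673×10⁻²⁷) ≈ 2.039×10⁵ m/s.
B = mv/(|q|r) = (1.673×10⁻²⁷)(2.039×10⁵)/((1.602×10⁻¹⁹)(0.0157)) ≈ 0.136 T.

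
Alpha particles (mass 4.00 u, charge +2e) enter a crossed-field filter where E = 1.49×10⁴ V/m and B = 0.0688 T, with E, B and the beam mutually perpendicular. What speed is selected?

v = 2.17×10⁵ m/s

Straight-line motion ⇒ electric and magnetic forces cancel, so E = vB.
v = E/B = 1.49×10⁴/0.0688 = 2.17×10⁵ m/s.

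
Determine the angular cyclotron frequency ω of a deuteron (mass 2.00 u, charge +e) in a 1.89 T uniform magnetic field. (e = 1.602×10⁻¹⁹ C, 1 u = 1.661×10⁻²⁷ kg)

ω ≈ 9.11×10⁷ rad/s

ω = |q|B/m.
ω = (1.602×10⁻¹⁹)(1.89)/3.322×10⁻²⁷ ≈ 9.11×10⁷ rad/s.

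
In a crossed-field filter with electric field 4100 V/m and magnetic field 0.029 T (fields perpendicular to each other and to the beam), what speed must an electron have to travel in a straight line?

v = 1.4×10⁵ m/s

Straight-line motion ⇒ electric and magnetic forces cancel, so E = vB.
v = E/B = 4100/0.029 = 1.4×10⁵ m/s.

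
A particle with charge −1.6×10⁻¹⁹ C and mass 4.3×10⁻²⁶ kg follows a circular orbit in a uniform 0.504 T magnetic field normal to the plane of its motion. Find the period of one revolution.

The cyclotron period depends only on m, q, B: T = 2πm/(|q|B).
T = 2π(4.3×10⁻²⁶)/((1.6×10⁻¹⁹)(0.504)) ≈ 3.35×10⁻⁶ s.

T ≈ 3.35×10⁻⁶ s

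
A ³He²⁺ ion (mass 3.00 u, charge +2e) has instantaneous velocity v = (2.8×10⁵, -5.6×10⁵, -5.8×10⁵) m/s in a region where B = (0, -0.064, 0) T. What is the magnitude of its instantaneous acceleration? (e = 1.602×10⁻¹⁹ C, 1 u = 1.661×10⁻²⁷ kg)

|a| ≈ 2.65×10¹² m/s²

v×B = (-3.71×10⁴, 0, -1.79×10⁴) N/C.
F = q v×B = (3.204×10⁻¹⁹ C)·(-3.71×10⁴, 0, -1.79×10⁴) = (-1.19×10⁻¹⁴, 0, -5.74×10⁻¹⁵) N.
|a| = |F|/m = 1.321×10⁻¹⁴/4.983×10⁻²⁷ ≈ 2.65×10¹² m/s².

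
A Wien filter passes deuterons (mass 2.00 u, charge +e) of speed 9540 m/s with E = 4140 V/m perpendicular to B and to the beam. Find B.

Balance of forces in the selector: qE = qvB ⇒ B = E/v.
B = 4140/9540 = 0.434 T.

B = 0.434 T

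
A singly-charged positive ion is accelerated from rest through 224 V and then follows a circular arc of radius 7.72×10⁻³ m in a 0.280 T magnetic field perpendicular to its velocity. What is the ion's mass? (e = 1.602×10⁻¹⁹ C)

m ≈ 1.67×10⁻²⁷ kg

Combine |q|V = ½mv² and r = mv/(|q|B): eliminate v to get m = qB²r²/(2V).
m = (1.602×10⁻¹⁹)(0.280)²(7.72×10⁻³)²/(2·224) ≈ 1.67×10⁻²⁷ kg.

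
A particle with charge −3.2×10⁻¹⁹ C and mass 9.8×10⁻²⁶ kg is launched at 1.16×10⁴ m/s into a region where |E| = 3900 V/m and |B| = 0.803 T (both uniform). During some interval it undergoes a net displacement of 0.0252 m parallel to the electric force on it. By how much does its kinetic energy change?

ΔKE ≈ 3.14×10⁻¹⁷ J

The magnetic force is always ⟂ v and does no work; only the electric force changes KE.
ΔKE = F_E · d = |q|E d = (3.2×10⁻¹⁹)(3900)(0.0252) ≈ 3.14×10⁻¹⁷ J.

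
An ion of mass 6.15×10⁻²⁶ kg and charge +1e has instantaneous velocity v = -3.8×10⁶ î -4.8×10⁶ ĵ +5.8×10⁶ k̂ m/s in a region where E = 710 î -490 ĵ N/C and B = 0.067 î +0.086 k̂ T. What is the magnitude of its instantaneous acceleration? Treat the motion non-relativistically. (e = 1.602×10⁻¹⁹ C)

v×B = (-4.13×10⁵, 7.15×10⁵, 3.22×10⁵) N/C.
E + v×B = (-4.12×10⁵, 7.15×10⁵, 3.22×10⁵) N/C.
F = q(E + v×B) = (1.602×10⁻¹⁹ C)·(-4.12×10⁵, 7.15×10⁵, 3.22×10⁵) = (-6.60×10⁻¹⁴, 1.15×10⁻¹³, 5.15×10⁻¹⁴) N.
|a| = |F|/m = 1.419×10⁻¹³/6.15×10⁻²⁶ ≈ 2.31×10¹² m/s².

|a| ≈ 2.31×10¹² m/s²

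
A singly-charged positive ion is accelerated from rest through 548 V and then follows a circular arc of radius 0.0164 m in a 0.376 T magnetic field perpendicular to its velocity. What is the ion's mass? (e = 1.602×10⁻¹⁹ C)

Combine |q|V = ½mv² and r = mv/(|q|B): eliminate v to get m = qB²r²/(2V).
m = (1.602×10⁻¹⁹)(0.376)²(0.0164)²/(2·548) ≈ 5.56×10⁻²⁷ kg.

m ≈ 5.56×10⁻²⁷ kg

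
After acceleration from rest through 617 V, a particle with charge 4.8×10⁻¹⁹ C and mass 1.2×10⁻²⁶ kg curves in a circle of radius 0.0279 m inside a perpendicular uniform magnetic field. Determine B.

B ≈ 0.199 T

v = √(2|q|V/m) = √(2·4.8×10⁻¹⁹·617/1.2×10⁻²⁶) ≈ 2.222×10⁵ m/s.
B = mv/(|q|r) = (1.2×10⁻²⁶)(2.222×10⁵)/((4.8×10⁻¹⁹)(0.0279)) ≈ 0.199 T.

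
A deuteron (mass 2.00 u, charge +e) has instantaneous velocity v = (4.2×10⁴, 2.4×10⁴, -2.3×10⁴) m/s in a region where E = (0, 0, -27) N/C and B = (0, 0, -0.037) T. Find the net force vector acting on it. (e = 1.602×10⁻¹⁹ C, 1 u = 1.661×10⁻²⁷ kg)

F ≈ (-1.42×10⁻¹⁶, 2.49×10⁻¹⁶, -4.33×10⁻¹⁸) N

v×B = (-888, 1550, 0) N/C.
E + v×B = (-888, 1550, -27.0) N/C.
F = q(E + v×B) = (1.602×10⁻¹⁹ C)·(-888, 1550, -27.0) = (-1.42×10⁻¹⁶, 2.49×10⁻¹⁶, -4.33×10⁻¹⁸) N.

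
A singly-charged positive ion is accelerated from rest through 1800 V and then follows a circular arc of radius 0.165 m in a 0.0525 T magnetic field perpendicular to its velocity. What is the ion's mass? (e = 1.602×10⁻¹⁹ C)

Combine |q|V = ½mv² and r = mv/(|q|B): eliminate v to get m = qB²r²/(2V).
m = (1.602×10⁻¹⁹)(0.0525)²(0.165)²/(2·1800) ≈ 3.34×10⁻²⁷ kg.

m ≈ 3.34×10⁻²⁷ kg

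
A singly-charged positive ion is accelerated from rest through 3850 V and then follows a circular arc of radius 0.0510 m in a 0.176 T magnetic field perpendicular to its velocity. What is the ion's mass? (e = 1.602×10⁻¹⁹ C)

m ≈ 1.68×10⁻²⁷ kg

Combine |q|V = ½mv² and r = mv/(|q|B): eliminate v to get m = qB²r²/(2V).
m = (1.602×10⁻¹⁹)(0.176)²(0.0510)²/(2·3850) ≈ 1.68×10⁻²⁷ kg.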